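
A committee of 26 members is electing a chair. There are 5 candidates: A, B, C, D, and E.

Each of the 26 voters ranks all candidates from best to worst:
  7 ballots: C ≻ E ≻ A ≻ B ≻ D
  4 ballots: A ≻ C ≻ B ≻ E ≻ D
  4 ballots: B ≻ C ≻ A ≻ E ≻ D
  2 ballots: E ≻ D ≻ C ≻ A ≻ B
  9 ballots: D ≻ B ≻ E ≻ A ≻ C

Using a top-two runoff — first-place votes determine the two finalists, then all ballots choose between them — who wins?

C

Round 1 first-place votes: A 4, B 4, C 7, D 9, E 2. D and C advance.
Runoff: D is ranked above C on 11 ballots, C above D on 15.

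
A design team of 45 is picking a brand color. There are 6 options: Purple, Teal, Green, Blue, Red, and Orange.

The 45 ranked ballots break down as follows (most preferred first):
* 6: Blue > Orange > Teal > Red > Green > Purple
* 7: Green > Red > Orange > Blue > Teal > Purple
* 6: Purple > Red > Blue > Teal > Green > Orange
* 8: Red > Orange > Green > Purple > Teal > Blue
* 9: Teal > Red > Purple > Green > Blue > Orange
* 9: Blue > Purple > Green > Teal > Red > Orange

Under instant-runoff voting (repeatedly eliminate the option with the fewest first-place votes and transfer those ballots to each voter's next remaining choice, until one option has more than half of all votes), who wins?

Red

Round 1: Purple 6, Teal 9, Green 7, Blue 15, Red 8, Orange 0. Orange eliminated.
Round 2: Purple 6, Teal 9, Green 7, Blue 15, Red 8. Purple eliminated.
Round 3: Teal 9, Green 7, Blue 15, Red 14. Green eliminated.
Round 4: Teal 9, Blue 15, Red 21. Teal eliminated.
Round 5: Blue 15, Red 30. Red has a majority (≥23).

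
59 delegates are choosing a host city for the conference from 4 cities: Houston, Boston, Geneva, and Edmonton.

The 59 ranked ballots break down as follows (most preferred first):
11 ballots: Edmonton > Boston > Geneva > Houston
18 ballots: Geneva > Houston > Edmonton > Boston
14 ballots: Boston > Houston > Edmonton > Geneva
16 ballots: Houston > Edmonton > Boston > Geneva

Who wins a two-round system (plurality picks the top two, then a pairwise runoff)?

Round 1 first-place votes: Houston 16, Boston 14, Geneva 18, Edmonton 11. Geneva and Houston advance.
Runoff: Geneva is ranked above Houston on 29 ballots, Houston above Geneva on 30.

Houston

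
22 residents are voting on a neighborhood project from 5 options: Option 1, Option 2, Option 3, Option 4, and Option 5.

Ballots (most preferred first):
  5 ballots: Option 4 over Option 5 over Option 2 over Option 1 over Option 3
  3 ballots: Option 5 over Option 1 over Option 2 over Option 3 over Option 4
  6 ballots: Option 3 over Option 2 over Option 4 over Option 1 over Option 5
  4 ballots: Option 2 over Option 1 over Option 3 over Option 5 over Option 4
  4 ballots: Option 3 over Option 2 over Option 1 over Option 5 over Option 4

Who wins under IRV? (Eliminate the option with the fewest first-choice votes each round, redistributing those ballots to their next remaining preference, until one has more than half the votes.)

Round 1: Option 1 0, Option 2 4, Option 3 10, Option 4 5, Option 5 3. Option 1 eliminated.
Round 2: Option 2 4, Option 3 10, Option 4 5, Option 5 3. Option 5 eliminated.
Round 3: Option 2 7, Option 3 10, Option 4 5. Option 4 eliminated.
Round 4: Option 2 12, Option 3 10. Option 2 has a majority (≥12).

Option 2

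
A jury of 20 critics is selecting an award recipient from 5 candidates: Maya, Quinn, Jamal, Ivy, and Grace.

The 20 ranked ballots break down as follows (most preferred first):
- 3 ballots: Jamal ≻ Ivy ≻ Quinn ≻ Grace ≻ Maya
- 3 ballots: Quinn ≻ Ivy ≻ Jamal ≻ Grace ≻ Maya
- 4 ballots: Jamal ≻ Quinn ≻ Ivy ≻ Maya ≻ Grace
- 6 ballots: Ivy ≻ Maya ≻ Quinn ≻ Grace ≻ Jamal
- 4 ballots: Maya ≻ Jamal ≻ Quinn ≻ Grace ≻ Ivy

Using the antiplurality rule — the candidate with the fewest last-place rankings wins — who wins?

Quinn

Last-place votes: Maya 6, Quinn 0, Jamal 6, Ivy 4, Grace 4.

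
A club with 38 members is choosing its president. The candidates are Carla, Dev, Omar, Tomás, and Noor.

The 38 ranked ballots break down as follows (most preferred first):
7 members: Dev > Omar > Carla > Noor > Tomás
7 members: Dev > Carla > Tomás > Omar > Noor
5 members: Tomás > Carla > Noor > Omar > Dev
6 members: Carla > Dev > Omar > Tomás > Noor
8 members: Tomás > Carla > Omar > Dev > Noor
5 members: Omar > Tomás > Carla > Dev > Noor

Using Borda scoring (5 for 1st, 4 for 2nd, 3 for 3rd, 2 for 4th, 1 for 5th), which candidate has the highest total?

Carla

Carla: 7×3 + 7×4 + 5×4 + 6×5 + 8×4 + 5×3 = 146
Dev: 7×5 + 7×5 + 5×1 + 6×4 + 8×2 + 5×2 = 125
Omar: 7×4 + 7×2 + 5×2 + 6×3 + 8×3 + 5×5 = 119
Tomás: 7×1 + 7×3 + 5×5 + 6×2 + 8×5 + 5×4 = 125
Noor: 7×2 + 7×1 + 5×3 + 6×1 + 8×1 + 5×1 = 55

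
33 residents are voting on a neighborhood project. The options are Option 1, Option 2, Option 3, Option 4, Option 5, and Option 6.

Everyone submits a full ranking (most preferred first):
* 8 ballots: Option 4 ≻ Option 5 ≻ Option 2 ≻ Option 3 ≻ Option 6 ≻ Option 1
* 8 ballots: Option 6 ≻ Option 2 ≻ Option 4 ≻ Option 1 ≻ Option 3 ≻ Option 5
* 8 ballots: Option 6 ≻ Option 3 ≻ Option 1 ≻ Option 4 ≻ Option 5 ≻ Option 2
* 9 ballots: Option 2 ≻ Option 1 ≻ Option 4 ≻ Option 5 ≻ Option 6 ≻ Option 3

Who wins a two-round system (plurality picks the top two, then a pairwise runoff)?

Option 2

Round 1 first-place votes: Option 1 0, Option 2 9, Option 3 0, Option 4 8, Option 5 0, Option 6 16. Option 6 and Option 2 advance.
Runoff: Option 6 is ranked above Option 2 on 16 ballots, Option 2 above Option 6 on 17.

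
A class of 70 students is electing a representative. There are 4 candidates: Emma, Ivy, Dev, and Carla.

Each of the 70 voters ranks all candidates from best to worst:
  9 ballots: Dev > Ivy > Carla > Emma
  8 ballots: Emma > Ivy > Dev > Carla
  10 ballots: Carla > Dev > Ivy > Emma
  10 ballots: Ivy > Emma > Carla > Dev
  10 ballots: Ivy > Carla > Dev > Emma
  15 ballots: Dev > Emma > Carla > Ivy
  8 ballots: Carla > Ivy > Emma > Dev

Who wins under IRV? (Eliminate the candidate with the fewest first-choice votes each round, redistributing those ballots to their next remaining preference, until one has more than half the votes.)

Round 1: Emma 8, Ivy 20, Dev 24, Carla 18. Emma eliminated.
Round 2: Ivy 28, Dev 24, Carla 18. Carla eliminated.
Round 3: Ivy 36, Dev 34. Ivy has a majority (≥36).

Ivy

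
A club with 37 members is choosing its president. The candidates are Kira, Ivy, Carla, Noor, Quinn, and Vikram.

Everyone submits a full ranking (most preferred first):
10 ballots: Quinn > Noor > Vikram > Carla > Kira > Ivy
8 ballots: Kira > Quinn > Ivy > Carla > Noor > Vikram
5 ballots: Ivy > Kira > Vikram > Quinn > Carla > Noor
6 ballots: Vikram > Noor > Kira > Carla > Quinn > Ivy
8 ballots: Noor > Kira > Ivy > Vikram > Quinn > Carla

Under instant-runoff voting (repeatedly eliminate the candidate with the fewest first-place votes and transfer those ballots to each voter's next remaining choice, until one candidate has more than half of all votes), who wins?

Noor

Round 1: Kira 8, Ivy 5, Carla 0, Noor 8, Quinn 10, Vikram 6. Carla eliminated.
Round 2: Kira 8, Ivy 5, Noor 8, Quinn 10, Vikram 6. Ivy eliminated.
Round 3: Kira 13, Noor 8, Quinn 10, Vikram 6. Vikram eliminated.
Round 4: Kira 13, Noor 14, Quinn 10. Quinn eliminated.
Round 5: Kira 13, Noor 24. Noor has a majority (≥19).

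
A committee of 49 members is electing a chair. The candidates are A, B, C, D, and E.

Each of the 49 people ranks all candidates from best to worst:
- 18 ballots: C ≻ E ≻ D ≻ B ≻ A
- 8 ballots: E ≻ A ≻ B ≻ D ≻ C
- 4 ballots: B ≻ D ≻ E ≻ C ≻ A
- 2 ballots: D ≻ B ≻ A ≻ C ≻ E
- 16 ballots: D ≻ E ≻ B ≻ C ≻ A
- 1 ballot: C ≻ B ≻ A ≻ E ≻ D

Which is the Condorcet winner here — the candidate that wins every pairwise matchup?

E

E vs A: 46–3
E vs B: 42–7
E vs C: 28–21
E vs D: 27–22
E beats every other candidate.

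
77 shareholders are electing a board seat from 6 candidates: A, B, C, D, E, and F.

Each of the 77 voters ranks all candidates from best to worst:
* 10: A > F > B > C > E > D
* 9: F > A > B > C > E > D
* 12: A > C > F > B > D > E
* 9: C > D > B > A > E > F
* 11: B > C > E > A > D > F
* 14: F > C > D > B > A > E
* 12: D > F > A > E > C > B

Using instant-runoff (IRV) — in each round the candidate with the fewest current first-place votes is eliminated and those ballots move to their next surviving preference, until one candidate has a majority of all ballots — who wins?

A

Round 1: A 22, B 11, C 9, D 12, E 0, F 23. E eliminated.
Round 2: A 22, B 11, C 9, D 12, F 23. C eliminated.
Round 3: A 22, B 11, D 21, F 23. B eliminated.
Round 4: A 33, D 21, F 23. D eliminated.
Round 5: A 42, F 35. A has a majority (≥39).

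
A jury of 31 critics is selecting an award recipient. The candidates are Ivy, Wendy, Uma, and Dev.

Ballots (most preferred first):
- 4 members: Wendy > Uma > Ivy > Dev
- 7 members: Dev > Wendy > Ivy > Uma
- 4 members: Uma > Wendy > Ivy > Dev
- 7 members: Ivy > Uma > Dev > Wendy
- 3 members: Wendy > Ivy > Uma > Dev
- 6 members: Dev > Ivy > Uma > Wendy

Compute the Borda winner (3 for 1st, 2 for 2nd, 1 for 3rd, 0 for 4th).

Ivy

Ivy: 4×1 + 7×1 + 4×1 + 7×3 + 3×2 + 6×2 = 54
Wendy: 4×3 + 7×2 + 4×2 + 7×0 + 3×3 + 6×0 = 43
Uma: 4×2 + 7×0 + 4×3 + 7×2 + 3×1 + 6×1 = 43
Dev: 4×0 + 7×3 + 4×0 + 7×1 + 3×0 + 6×3 = 46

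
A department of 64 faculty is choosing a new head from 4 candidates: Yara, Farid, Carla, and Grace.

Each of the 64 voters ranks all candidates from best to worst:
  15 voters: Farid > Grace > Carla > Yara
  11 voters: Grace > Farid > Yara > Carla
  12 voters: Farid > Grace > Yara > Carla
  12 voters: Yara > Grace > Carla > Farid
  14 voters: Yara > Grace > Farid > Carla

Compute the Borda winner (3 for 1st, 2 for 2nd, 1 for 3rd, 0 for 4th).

Yara: 15×0 + 11×1 + 12×1 + 12×3 + 14×3 = 101
Farid: 15×3 + 11×2 + 12×3 + 12×0 + 14×1 = 117
Carla: 15×1 + 11×0 + 12×0 + 12×1 + 14×0 = 27
Grace: 15×2 + 11×3 + 12×2 + 12×2 + 14×2 = 139

Grace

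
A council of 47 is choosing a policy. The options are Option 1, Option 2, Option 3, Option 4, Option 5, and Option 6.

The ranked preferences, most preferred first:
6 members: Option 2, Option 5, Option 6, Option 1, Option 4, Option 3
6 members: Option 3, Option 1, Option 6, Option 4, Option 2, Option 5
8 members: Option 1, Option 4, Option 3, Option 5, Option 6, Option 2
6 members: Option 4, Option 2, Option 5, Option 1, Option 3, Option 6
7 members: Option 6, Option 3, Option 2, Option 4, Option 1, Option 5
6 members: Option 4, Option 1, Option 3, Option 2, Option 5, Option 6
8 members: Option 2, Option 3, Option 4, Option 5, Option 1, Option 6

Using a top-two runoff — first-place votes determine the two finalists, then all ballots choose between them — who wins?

Round 1 first-place votes: Option 1 8, Option 2 14, Option 3 6, Option 4 12, Option 5 0, Option 6 7. Option 2 and Option 4 advance.
Runoff: Option 2 is ranked above Option 4 on 21 ballots, Option 4 above Option 2 on 26.

Option 4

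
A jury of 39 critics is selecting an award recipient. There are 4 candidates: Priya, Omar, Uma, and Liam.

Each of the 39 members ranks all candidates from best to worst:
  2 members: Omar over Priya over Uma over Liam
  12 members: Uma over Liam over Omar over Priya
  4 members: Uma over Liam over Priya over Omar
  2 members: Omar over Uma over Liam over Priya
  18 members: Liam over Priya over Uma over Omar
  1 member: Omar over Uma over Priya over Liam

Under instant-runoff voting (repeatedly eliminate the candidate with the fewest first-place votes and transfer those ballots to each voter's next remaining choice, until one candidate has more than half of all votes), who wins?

Round 1: Priya 0, Omar 5, Uma 16, Liam 18. Priya eliminated.
Round 2: Omar 5, Uma 16, Liam 18. Omar eliminated.
Round 3: Uma 21, Liam 18. Uma has a majority (≥20).

Uma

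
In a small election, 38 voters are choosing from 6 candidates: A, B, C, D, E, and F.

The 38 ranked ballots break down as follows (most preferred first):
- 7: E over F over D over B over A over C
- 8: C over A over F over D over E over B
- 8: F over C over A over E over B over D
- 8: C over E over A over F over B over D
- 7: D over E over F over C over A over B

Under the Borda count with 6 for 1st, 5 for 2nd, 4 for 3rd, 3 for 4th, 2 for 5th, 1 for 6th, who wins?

A: 7×2 + 8×5 + 8×4 + 8×4 + 7×2 = 132
B: 7×3 + 8×1 + 8×2 + 8×2 + 7×1 = 68
C: 7×1 + 8×6 + 8×5 + 8×6 + 7×3 = 164
D: 7×4 + 8×3 + 8×1 + 8×1 + 7×6 = 110
E: 7×6 + 8×2 + 8×3 + 8×5 + 7×5 = 157
F: 7×5 + 8×4 + 8×6 + 8×3 + 7×4 = 167

F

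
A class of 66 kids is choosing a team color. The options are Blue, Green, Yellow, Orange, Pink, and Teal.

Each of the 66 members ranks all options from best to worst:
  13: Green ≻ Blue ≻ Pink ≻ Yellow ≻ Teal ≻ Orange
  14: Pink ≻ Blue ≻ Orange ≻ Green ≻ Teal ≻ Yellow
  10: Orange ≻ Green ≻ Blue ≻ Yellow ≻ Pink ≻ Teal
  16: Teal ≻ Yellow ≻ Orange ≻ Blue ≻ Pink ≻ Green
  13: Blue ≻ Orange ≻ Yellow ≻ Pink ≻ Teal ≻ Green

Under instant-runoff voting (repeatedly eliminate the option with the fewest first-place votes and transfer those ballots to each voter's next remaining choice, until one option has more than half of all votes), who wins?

Pink

Round 1: Blue 13, Green 13, Yellow 0, Orange 10, Pink 14, Teal 16. Yellow eliminated.
Round 2: Blue 13, Green 13, Orange 10, Pink 14, Teal 16. Orange eliminated.
Round 3: Blue 13, Green 23, Pink 14, Teal 16. Blue eliminated.
Round 4: Green 23, Pink 27, Teal 16. Teal eliminated.
Round 5: Green 23, Pink 43. Pink has a majority (≥34).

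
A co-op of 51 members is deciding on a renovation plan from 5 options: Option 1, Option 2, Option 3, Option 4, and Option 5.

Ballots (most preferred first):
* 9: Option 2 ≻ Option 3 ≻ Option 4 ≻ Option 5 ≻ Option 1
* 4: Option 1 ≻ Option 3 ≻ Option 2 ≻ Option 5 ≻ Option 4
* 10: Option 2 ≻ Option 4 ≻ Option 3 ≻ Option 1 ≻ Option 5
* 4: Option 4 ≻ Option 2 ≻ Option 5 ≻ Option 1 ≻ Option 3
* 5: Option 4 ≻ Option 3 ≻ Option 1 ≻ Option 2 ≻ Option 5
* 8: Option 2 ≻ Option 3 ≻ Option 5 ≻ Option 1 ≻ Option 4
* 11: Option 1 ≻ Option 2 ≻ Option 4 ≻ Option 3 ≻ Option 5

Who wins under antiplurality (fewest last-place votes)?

Option 2

Last-place votes: Option 1 9, Option 2 0, Option 3 4, Option 4 12, Option 5 26.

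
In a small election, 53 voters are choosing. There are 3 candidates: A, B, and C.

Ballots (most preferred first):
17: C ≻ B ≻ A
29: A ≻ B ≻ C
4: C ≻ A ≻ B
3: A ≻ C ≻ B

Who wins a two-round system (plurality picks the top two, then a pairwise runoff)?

Round 1 first-place votes: A 32, B 0, C 21. A and C advance.
Runoff: A is ranked above C on 32 ballots, C above A on 21.

A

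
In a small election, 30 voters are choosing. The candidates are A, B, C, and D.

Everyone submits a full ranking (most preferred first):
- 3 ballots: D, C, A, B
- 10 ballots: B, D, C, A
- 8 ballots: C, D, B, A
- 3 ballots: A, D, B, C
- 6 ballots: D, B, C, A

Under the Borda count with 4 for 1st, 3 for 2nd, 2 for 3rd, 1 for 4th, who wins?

D

A: 3×2 + 10×1 + 8×1 + 3×4 + 6×1 = 42
B: 3×1 + 10×4 + 8×2 + 3×2 + 6×3 = 83
C: 3×3 + 10×2 + 8×4 + 3×1 + 6×2 = 76
D: 3×4 + 10×3 + 8×3 + 3×3 + 6×4 = 99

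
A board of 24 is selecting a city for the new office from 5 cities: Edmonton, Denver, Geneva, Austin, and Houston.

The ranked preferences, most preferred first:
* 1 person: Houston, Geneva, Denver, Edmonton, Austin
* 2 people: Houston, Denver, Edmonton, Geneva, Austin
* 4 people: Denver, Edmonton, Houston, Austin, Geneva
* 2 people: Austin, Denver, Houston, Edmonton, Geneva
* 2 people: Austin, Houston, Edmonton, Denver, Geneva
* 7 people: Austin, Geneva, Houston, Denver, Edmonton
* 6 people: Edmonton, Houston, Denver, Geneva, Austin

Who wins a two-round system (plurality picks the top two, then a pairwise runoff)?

Round 1 first-place votes: Edmonton 6, Denver 4, Geneva 0, Austin 11, Houston 3. Austin and Edmonton advance.
Runoff: Austin is ranked above Edmonton on 11 ballots, Edmonton above Austin on 13.

Edmonton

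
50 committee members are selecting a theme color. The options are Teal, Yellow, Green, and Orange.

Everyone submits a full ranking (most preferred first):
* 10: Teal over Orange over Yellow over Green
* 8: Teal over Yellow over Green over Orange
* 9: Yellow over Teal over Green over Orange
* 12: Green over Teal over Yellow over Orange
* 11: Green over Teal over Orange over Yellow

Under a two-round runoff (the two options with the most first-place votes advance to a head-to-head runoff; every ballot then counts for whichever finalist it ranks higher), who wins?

Teal

Round 1 first-place votes: Teal 18, Yellow 9, Green 23, Orange 0. Green and Teal advance.
Runoff: Green is ranked above Teal on 23 ballots, Teal above Green on 27.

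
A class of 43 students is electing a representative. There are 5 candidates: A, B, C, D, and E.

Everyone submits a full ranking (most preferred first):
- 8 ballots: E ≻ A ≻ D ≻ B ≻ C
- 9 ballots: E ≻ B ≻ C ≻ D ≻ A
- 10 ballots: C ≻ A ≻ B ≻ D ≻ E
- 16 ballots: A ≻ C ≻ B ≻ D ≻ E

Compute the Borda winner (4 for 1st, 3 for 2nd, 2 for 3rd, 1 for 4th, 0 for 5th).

A

A: 8×3 + 9×0 + 10×3 + 16×4 = 118
B: 8×1 + 9×3 + 10×2 + 16×2 = 87
C: 8×0 + 9×2 + 10×4 + 16×3 = 106
D: 8×2 + 9×1 + 10×1 + 16×1 = 51
E: 8×4 + 9×4 + 10×0 + 16×0 = 68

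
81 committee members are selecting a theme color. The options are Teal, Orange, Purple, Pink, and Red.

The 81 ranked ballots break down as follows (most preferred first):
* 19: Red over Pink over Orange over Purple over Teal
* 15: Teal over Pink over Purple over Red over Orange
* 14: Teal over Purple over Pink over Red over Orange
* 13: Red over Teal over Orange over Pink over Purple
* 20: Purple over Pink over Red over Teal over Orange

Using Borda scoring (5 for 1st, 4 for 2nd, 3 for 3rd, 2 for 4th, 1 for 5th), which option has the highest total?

Teal: 19×1 + 15×5 + 14×5 + 13×4 + 20×2 = 256
Orange: 19×3 + 15×1 + 14×1 + 13×3 + 20×1 = 145
Purple: 19×2 + 15×3 + 14×4 + 13×1 + 20×5 = 252
Pink: 19×4 + 15×4 + 14×3 + 13×2 + 20×4 = 284
Red: 19×5 + 15×2 + 14×2 + 13×5 + 20×3 = 278

Pink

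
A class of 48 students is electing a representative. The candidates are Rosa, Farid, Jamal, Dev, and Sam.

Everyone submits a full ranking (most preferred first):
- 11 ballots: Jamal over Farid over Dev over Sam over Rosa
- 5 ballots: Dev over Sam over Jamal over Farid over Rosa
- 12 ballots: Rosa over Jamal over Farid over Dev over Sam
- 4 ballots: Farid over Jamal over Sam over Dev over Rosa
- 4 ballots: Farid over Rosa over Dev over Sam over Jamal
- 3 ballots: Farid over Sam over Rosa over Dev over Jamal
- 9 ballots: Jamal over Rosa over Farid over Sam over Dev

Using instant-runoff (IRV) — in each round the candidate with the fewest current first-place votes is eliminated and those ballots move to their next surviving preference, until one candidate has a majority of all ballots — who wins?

Round 1: Rosa 12, Farid 11, Jamal 20, Dev 5, Sam 0. Sam eliminated.
Round 2: Rosa 12, Farid 11, Jamal 20, Dev 5. Dev eliminated.
Round 3: Rosa 12, Farid 11, Jamal 25. Jamal has a majority (≥25).

Jamal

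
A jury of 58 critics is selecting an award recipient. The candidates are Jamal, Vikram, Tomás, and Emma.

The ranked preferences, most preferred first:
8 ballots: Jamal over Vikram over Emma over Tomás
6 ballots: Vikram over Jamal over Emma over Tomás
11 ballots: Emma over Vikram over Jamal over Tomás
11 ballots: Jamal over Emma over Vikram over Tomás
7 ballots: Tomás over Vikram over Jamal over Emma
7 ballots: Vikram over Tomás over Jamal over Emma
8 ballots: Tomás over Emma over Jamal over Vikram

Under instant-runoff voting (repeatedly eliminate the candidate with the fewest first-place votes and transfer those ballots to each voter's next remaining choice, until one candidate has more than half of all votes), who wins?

Vikram

Round 1: Jamal 19, Vikram 13, Tomás 15, Emma 11. Emma eliminated.
Round 2: Jamal 19, Vikram 24, Tomás 15. Tomás eliminated.
Round 3: Jamal 27, Vikram 31. Vikram has a majority (≥30).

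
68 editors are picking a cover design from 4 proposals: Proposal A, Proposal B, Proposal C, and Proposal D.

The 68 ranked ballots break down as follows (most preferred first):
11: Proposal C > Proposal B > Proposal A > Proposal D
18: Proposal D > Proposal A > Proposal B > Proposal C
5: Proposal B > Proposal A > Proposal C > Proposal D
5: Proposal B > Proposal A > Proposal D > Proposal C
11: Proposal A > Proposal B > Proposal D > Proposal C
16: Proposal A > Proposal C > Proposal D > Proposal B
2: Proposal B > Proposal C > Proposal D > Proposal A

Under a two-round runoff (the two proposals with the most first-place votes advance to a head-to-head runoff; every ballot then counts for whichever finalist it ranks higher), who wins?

Proposal A

Round 1 first-place votes: Proposal A 27, Proposal B 12, Proposal C 11, Proposal D 18. Proposal A and Proposal D advance.
Runoff: Proposal A is ranked above Proposal D on 48 ballots, Proposal D above Proposal A on 20.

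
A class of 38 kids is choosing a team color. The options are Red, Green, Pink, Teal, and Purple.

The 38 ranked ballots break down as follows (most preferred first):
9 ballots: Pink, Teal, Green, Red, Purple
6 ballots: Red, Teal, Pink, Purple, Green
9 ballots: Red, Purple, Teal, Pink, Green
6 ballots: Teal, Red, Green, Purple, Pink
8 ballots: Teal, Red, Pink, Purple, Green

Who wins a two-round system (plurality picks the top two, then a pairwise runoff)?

Round 1 first-place votes: Red 15, Green 0, Pink 9, Teal 14, Purple 0. Red and Teal advance.
Runoff: Red is ranked above Teal on 15 ballots, Teal above Red on 23.

Teal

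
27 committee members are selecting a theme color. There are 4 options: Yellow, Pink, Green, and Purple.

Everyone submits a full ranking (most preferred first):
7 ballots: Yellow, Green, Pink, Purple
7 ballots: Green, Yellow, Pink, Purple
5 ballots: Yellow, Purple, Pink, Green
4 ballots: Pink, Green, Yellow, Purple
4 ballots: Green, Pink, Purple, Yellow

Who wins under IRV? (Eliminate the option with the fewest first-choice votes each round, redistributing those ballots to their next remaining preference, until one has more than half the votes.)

Green

Round 1: Yellow 12, Pink 4, Green 11, Purple 0. Purple eliminated.
Round 2: Yellow 12, Pink 4, Green 11. Pink eliminated.
Round 3: Yellow 12, Green 15. Green has a majority (≥14).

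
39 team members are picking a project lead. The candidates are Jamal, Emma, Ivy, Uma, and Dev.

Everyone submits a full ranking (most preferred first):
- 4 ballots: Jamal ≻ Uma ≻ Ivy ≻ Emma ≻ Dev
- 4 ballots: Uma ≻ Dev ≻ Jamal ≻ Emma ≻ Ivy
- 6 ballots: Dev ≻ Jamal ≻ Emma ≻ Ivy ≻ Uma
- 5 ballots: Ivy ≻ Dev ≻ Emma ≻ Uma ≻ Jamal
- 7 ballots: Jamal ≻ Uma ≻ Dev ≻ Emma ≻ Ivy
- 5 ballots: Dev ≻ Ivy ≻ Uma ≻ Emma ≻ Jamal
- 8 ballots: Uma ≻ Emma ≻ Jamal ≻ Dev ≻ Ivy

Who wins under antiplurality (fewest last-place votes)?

Last-place votes: Jamal 10, Emma 0, Ivy 19, Uma 6, Dev 4.

Emma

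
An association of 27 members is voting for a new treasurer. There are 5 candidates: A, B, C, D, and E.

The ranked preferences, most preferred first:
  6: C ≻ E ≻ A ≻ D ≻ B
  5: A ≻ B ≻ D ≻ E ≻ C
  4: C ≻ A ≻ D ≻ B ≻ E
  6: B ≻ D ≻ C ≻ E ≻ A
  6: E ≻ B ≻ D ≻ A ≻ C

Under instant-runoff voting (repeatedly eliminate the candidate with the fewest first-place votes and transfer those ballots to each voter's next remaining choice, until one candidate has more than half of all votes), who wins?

Round 1: A 5, B 6, C 10, D 0, E 6. D eliminated.
Round 2: A 5, B 6, C 10, E 6. A eliminated.
Round 3: B 11, C 10, E 6. E eliminated.
Round 4: B 17, C 10. B has a majority (≥14).

B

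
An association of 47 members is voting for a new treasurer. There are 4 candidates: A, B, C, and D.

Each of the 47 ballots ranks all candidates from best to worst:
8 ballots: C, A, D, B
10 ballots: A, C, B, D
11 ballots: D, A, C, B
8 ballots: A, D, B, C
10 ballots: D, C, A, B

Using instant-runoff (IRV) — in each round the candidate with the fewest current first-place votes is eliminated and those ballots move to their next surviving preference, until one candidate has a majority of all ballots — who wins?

Round 1: A 18, B 0, C 8, D 21. B eliminated.
Round 2: A 18, C 8, D 21. C eliminated.
Round 3: A 26, D 21. A has a majority (≥24).

A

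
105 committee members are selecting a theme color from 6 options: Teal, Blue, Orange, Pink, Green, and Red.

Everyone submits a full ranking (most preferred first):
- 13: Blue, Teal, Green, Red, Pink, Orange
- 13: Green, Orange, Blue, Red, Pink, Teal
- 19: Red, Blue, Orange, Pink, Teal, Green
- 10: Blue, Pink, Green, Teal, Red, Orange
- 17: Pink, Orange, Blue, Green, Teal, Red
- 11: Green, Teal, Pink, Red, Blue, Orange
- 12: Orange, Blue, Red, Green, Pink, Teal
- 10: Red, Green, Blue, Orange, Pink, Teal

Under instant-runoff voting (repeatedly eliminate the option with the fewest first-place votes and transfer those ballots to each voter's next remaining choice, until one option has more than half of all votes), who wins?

Blue

Round 1: Teal 0, Blue 23, Orange 12, Pink 17, Green 24, Red 29. Teal eliminated.
Round 2: Blue 23, Orange 12, Pink 17, Green 24, Red 29. Orange eliminated.
Round 3: Blue 35, Pink 17, Green 24, Red 29. Pink eliminated.
Round 4: Blue 52, Green 24, Red 29. Green eliminated.
Round 5: Blue 65, Red 40. Blue has a majority (≥53).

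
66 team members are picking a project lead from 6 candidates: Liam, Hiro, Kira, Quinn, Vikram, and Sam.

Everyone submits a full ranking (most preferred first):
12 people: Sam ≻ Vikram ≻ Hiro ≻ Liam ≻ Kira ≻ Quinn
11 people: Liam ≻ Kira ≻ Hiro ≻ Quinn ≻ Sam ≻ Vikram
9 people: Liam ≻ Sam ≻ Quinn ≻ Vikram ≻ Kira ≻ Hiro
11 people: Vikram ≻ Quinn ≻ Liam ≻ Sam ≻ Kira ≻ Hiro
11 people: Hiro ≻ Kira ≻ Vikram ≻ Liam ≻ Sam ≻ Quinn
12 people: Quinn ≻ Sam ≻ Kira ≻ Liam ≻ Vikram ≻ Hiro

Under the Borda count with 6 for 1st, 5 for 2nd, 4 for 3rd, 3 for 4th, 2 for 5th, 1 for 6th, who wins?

Liam: 12×3 + 11×6 + 9×6 + 11×4 + 11×3 + 12×3 = 269
Hiro: 12×4 + 11×4 + 9×1 + 11×1 + 11×6 + 12×1 = 190
Kira: 12×2 + 11×5 + 9×2 + 11×2 + 11×5 + 12×4 = 222
Quinn: 12×1 + 11×3 + 9×4 + 11×5 + 11×1 + 12×6 = 219
Vikram: 12×5 + 11×1 + 9×3 + 11×6 + 11×4 + 12×2 = 232
Sam: 12×6 + 11×2 + 9×5 + 11×3 + 11×2 + 12×5 = 254

Liam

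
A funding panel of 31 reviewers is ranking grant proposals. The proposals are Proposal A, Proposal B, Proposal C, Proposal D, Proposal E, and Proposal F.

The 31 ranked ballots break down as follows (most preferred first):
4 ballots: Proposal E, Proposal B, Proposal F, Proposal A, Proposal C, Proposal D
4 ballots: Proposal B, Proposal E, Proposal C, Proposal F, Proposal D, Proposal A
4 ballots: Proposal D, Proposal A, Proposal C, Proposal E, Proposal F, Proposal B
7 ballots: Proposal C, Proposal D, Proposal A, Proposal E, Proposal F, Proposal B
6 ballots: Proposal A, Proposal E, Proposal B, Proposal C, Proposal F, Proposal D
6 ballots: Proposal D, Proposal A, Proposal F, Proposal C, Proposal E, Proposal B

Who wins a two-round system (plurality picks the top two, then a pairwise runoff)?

Proposal C

Round 1 first-place votes: Proposal A 6, Proposal B 4, Proposal C 7, Proposal D 10, Proposal E 4, Proposal F 0. Proposal D and Proposal C advance.
Runoff: Proposal D is ranked above Proposal C on 10 ballots, Proposal C above Proposal D on 21.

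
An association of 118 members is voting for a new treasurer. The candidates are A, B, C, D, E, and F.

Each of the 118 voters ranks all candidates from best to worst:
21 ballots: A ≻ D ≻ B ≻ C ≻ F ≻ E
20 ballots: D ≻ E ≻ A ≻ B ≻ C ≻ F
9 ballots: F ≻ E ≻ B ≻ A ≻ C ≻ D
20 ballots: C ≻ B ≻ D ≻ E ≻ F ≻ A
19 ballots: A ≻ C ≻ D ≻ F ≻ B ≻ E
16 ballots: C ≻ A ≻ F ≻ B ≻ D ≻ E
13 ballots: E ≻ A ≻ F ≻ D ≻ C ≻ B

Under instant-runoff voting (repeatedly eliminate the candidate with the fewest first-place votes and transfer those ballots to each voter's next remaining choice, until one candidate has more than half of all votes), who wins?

Round 1: A 40, B 0, C 36, D 20, E 13, F 9. B eliminated.
Round 2: A 40, C 36, D 20, E 13, F 9. F eliminated.
Round 3: A 40, C 36, D 20, E 22. D eliminated.
Round 4: A 40, C 36, E 42. C eliminated.
Round 5: A 56, E 62. E has a majority (≥60).

E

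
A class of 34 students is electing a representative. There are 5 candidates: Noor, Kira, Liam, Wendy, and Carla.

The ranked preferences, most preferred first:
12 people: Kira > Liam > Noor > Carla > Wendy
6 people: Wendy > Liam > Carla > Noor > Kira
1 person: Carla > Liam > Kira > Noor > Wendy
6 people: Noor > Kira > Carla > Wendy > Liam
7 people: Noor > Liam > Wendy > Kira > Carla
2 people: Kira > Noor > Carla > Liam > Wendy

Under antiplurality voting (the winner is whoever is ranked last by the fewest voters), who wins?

Last-place votes: Noor 0, Kira 6, Liam 6, Wendy 15, Carla 7.

Noor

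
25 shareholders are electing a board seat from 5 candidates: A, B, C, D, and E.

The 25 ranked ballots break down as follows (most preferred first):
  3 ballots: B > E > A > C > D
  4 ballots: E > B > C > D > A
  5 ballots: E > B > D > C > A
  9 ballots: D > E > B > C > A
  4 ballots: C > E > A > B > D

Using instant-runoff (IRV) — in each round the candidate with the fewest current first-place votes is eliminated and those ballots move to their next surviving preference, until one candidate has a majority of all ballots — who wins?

Round 1: A 0, B 3, C 4, D 9, E 9. A eliminated.
Round 2: B 3, C 4, D 9, E 9. B eliminated.
Round 3: C 4, D 9, E 12. C eliminated.
Round 4: D 9, E 16. E has a majority (≥13).

E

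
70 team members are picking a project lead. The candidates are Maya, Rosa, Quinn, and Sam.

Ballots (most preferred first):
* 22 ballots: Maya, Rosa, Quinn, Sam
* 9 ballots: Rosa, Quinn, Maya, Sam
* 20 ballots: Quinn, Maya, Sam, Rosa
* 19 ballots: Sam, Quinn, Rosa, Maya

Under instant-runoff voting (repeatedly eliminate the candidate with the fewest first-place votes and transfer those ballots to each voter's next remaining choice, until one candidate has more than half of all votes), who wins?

Round 1: Maya 22, Rosa 9, Quinn 20, Sam 19. Rosa eliminated.
Round 2: Maya 22, Quinn 29, Sam 19. Sam eliminated.
Round 3: Maya 22, Quinn 48. Quinn has a majority (≥36).

Quinn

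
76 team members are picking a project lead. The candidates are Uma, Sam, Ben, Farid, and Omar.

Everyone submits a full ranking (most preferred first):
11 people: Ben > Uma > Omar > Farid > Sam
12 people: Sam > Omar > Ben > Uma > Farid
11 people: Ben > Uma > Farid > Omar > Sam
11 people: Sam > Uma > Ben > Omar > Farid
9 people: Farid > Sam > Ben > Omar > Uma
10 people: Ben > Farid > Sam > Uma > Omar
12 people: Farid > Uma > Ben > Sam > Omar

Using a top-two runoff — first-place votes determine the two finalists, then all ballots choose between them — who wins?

Round 1 first-place votes: Uma 0, Sam 23, Ben 32, Farid 21, Omar 0. Ben and Sam advance.
Runoff: Ben is ranked above Sam on 44 ballots, Sam above Ben on 32.

Ben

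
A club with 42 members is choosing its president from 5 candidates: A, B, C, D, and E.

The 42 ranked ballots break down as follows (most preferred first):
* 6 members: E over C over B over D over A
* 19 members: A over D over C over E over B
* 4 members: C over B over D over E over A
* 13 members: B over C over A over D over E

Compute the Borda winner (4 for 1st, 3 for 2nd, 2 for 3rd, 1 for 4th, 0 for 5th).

A: 6×0 + 19×4 + 4×0 + 13×2 = 102
B: 6×2 + 19×0 + 4×3 + 13×4 = 76
C: 6×3 + 19×2 + 4×4 + 13×3 = 111
D: 6×1 + 19×3 + 4×2 + 13×1 = 84
E: 6×4 + 19×1 + 4×1 + 13×0 = 47

C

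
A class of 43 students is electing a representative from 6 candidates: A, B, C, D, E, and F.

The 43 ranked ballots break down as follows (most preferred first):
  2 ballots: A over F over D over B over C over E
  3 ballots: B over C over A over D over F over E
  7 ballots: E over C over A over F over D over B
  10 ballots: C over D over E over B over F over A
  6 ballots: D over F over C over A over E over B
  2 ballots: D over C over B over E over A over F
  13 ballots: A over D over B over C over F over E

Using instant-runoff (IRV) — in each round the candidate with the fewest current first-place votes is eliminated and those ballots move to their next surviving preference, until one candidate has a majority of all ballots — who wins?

C

Round 1: A 15, B 3, C 10, D 8, E 7, F 0. F eliminated.
Round 2: A 15, B 3, C 10, D 8, E 7. B eliminated.
Round 3: A 15, C 13, D 8, E 7. E eliminated.
Round 4: A 15, C 20, D 8. D eliminated.
Round 5: A 15, C 28. C has a majority (≥22).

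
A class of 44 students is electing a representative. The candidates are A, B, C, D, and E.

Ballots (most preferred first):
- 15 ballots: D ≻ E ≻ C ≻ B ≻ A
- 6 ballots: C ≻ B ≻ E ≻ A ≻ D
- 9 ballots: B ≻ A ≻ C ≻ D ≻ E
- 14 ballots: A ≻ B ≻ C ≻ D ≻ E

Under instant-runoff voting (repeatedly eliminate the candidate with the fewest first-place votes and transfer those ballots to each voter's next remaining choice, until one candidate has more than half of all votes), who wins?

B

Round 1: A 14, B 9, C 6, D 15, E 0. E eliminated.
Round 2: A 14, B 9, C 6, D 15. C eliminated.
Round 3: A 14, B 15, D 15. A eliminated.
Round 4: B 29, D 15. B has a majority (≥23).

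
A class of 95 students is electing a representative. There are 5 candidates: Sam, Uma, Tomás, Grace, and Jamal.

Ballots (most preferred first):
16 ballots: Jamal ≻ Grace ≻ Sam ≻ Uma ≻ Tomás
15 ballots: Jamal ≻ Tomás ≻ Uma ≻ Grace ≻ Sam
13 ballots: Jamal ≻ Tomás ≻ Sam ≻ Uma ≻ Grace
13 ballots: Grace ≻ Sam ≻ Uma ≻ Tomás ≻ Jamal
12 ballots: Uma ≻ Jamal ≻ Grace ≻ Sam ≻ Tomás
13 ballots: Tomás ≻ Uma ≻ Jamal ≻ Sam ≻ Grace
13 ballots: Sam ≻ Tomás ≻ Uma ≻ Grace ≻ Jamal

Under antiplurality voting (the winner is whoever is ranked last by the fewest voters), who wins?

Uma

Last-place votes: Sam 15, Uma 0, Tomás 28, Grace 26, Jamal 26.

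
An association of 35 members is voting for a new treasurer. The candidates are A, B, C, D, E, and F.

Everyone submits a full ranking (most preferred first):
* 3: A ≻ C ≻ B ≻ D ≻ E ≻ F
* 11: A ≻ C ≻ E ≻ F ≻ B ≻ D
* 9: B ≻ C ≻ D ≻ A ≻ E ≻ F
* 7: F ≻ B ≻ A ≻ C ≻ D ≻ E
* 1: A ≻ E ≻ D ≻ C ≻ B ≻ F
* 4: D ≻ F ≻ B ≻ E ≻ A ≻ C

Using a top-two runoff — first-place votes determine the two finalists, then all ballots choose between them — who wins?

B

Round 1 first-place votes: A 15, B 9, C 0, D 4, E 0, F 7. A and B advance.
Runoff: A is ranked above B on 15 ballots, B above A on 20.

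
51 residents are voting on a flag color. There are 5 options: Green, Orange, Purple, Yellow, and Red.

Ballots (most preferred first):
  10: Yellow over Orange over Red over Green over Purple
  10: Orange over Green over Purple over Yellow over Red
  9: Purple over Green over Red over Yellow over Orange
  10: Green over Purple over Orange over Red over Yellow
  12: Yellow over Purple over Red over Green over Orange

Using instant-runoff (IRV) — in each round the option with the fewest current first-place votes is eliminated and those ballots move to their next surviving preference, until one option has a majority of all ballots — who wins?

Round 1: Green 10, Orange 10, Purple 9, Yellow 22, Red 0. Red eliminated.
Round 2: Green 10, Orange 10, Purple 9, Yellow 22. Purple eliminated.
Round 3: Green 19, Orange 10, Yellow 22. Orange eliminated.
Round 4: Green 29, Yellow 22. Green has a majority (≥26).

Green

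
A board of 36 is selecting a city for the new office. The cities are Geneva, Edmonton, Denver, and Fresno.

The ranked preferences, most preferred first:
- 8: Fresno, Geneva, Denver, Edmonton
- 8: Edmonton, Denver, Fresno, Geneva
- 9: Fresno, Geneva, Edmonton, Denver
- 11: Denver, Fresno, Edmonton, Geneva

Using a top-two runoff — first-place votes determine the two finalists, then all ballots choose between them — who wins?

Denver

Round 1 first-place votes: Geneva 0, Edmonton 8, Denver 11, Fresno 17. Fresno and Denver advance.
Runoff: Fresno is ranked above Denver on 17 ballots, Denver above Fresno on 19.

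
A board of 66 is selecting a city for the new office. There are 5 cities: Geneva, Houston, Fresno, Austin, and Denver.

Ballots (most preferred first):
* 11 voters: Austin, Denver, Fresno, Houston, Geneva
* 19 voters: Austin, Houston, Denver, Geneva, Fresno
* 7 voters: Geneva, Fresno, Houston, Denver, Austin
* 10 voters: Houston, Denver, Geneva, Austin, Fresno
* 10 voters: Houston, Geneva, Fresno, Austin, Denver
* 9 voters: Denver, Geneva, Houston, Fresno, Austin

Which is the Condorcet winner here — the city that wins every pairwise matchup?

Houston

Houston vs Geneva: 50–16
Houston vs Fresno: 48–18
Houston vs Austin: 36–30
Houston vs Denver: 46–20
Houston beats every other city.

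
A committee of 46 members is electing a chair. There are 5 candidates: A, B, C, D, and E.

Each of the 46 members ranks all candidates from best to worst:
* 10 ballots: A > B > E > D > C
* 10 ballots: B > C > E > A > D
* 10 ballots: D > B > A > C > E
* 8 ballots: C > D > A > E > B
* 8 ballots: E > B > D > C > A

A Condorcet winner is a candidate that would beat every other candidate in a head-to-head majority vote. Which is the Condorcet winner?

B vs A: 28–18
B vs C: 38–8
B vs D: 28–18
B vs E: 30–16
B beats every other candidate.

B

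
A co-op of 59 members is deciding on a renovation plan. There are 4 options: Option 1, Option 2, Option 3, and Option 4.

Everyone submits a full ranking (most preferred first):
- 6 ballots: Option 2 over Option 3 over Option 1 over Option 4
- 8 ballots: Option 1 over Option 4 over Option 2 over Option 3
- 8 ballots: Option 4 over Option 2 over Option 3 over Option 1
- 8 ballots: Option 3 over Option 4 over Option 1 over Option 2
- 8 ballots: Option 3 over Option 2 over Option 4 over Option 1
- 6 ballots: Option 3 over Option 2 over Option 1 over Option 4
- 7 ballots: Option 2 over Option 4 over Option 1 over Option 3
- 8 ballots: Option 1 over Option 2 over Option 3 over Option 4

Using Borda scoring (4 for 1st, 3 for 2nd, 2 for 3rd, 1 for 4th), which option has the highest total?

Option 1: 6×2 + 8×4 + 8×1 + 8×2 + 8×1 + 6×2 + 7×2 + 8×4 = 134
Option 2: 6×4 + 8×2 + 8×3 + 8×1 + 8×3 + 6×3 + 7×4 + 8×3 = 166
Option 3: 6×3 + 8×1 + 8×2 + 8×4 + 8×4 + 6×4 + 7×1 + 8×2 = 153
Option 4: 6×1 + 8×3 + 8×4 + 8×3 + 8×2 + 6×1 + 7×3 + 8×1 = 137

Option 2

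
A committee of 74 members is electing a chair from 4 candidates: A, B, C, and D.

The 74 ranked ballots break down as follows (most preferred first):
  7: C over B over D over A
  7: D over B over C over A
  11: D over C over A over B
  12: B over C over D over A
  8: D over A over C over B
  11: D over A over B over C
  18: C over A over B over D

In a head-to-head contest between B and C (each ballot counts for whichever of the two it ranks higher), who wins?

C

B is ranked above C on 30 ballots; C above B on 44.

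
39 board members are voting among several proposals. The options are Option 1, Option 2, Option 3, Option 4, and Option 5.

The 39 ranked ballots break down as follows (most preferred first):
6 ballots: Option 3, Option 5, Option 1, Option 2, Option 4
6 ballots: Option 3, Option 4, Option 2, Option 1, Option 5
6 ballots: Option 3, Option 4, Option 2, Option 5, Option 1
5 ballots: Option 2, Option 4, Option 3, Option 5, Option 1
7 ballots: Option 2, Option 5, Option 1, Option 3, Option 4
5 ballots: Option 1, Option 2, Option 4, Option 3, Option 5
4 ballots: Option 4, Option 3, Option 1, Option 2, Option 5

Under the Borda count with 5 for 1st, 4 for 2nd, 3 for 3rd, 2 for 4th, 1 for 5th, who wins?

Option 1: 6×3 + 6×2 + 6×1 + 5×1 + 7×3 + 5×5 + 4×3 = 99
Option 2: 6×2 + 6×3 + 6×3 + 5×5 + 7×5 + 5×4 + 4×2 = 136
Option 3: 6×5 + 6×5 + 6×5 + 5×3 + 7×2 + 5×2 + 4×4 = 145
Option 4: 6×1 + 6×4 + 6×4 + 5×4 + 7×1 + 5×3 + 4×5 = 116
Option 5: 6×4 + 6×1 + 6×2 + 5×2 + 7×4 + 5×1 + 4×1 = 89

Option 3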